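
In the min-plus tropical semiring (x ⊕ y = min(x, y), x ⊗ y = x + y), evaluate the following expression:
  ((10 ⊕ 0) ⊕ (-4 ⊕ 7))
((10 ⊕ 0) ⊕ (-4 ⊕ 7)) = -4

Expand innermost to outermost. Recall ⊕ takes the minimum of its arguments and ⊗ takes their sum. Working out the expression ((10 ⊕ 0) ⊕ (-4 ⊕ 7)) gives -4.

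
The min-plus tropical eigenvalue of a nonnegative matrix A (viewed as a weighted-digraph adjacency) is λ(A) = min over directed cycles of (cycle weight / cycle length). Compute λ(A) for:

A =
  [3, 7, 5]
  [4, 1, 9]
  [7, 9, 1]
λ(A) = 1

Enumerate directed cycles and compute their means (weight / length). Sample:
  cycle 0 → 0: weight = 3, length = 1, mean = 3/1 ≈ 3.000
  cycle 1 → 1: weight = 1, length = 1, mean = 1/1 ≈ 1.000
  cycle 2 → 2: weight = 1, length = 1, mean = 1/1 ≈ 1.000
  cycle 0 → 1 → 0: weight = 11, length = 2, mean = 11/2 ≈ 5.500
  cycle 0 → 2 → 0: weight = 12, length = 2, mean = 12/2 ≈ 6.000
  cycle 1 → 0 → 1: weight = 11, length = 2, mean = 11/2 ≈ 5.500
Minimum mean = 1.000, attained e.g. along the cycle 1 → 1 with weight 1 and length 1. So λ(A) = 1/1 = 1.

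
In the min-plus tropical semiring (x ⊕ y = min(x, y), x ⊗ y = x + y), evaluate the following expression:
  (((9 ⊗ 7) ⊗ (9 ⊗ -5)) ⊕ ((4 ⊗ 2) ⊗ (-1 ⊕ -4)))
(((9 ⊗ 7) ⊗ (9 ⊗ -5)) ⊕ ((4 ⊗ 2) ⊗ (-1 ⊕ -4))) = 2

Expand innermost to outermost. Recall ⊕ takes the minimum of its arguments and ⊗ takes their sum. Working out the expression (((9 ⊗ 7) ⊗ (9 ⊗ -5)) ⊕ ((4 ⊗ 2) ⊗ (-1 ⊕ -4))) gives 2.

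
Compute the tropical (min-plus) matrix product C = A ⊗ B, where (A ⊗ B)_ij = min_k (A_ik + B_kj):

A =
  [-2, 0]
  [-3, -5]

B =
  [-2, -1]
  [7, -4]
A ⊗ B =
  [-4, -4]
  [-5, -9]

Apply the min-plus product entry-by-entry:
  C[0][0] = min over k of (A[0][0] + B[0][0] = -2 + -2 = -4, A[0][1] + B[1][0] = 0 + 7 = 7) = -4 (attained at k = 0)
  C[0][1] = min over k of (A[0][0] + B[0][1] = -2 + -1 = -3, A[0][1] + B[1][1] = 0 + -4 = -4) = -4 (attained at k = 1)
  C[1][0] = min over k of (A[1][0] + B[0][0] = -3 + -2 = -5, A[1][1] + B[1][0] = -5 + 7 = 2) = -5 (attained at k = 0)
  C[1][1] = min over k of (A[1][0] + B[0][1] = -3 + -1 = -4, A[1][1] + B[1][1] = -5 + -4 = -9) = -9 (attained at k = 1)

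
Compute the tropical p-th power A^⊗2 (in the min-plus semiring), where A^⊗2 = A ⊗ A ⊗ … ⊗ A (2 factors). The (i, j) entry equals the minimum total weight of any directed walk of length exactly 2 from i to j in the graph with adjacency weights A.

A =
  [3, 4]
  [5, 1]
A^⊗2 =
  [6, 5]
  [6, 2]

Each entry (A^⊗2)_ij equals the minimum over all length-2 walks i = v_0 → v_1 → … → v_2 = j of Σ_t A[v_t][v_{t+1}]. For example, for (i, j) = (0, 1) we minimise over 2 possible intermediate vertex sequences; the minimum is 5, attained along the walk 0 → 1 → 1.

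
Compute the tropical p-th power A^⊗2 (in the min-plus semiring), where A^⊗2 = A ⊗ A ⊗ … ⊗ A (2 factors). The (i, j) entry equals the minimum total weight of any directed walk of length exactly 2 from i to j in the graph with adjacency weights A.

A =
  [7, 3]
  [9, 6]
A^⊗2 =
  [12, 9]
  [15, 12]

Each entry (A^⊗2)_ij equals the minimum over all length-2 walks i = v_0 → v_1 → … → v_2 = j of Σ_t A[v_t][v_{t+1}]. For example, for (i, j) = (0, 1) we minimise over 2 possible intermediate vertex sequences; the minimum is 9, attained along the walk 0 → 1 → 1.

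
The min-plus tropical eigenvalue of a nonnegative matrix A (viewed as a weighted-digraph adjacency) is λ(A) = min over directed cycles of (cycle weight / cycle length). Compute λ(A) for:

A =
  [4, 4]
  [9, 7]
λ(A) = 4

Enumerate directed cycles and compute their means (weight / length). Sample:
  cycle 0 → 0: weight = 4, length = 1, mean = 4/1 ≈ 4.000
  cycle 1 → 1: weight = 7, length = 1, mean = 7/1 ≈ 7.000
  cycle 0 → 1 → 0: weight = 13, length = 2, mean = 13/2 ≈ 6.500
  cycle 1 → 0 → 1: weight = 13, length = 2, mean = 13/2 ≈ 6.500
Minimum mean = 4.000, attained e.g. along the cycle 0 → 0 with weight 4 and length 1. So λ(A) = 4/1 = 4.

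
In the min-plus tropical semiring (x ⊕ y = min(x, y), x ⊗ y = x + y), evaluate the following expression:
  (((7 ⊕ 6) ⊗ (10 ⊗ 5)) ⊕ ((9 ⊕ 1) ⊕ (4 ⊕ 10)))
(((7 ⊕ 6) ⊗ (10 ⊗ 5)) ⊕ ((9 ⊕ 1) ⊕ (4 ⊕ 10))) = 1

Expand innermost to outermost. Recall ⊕ takes the minimum of its arguments and ⊗ takes their sum. Working out the expression (((7 ⊕ 6) ⊗ (10 ⊗ 5)) ⊕ ((9 ⊕ 1) ⊕ (4 ⊕ 10))) gives 1.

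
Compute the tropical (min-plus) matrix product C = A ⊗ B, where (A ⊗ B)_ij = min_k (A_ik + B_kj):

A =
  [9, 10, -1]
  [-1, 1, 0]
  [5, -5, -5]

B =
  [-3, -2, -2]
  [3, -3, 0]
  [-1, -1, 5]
A ⊗ B =
  [-2, -2, 4]
  [-4, -3, -3]
  [-6, -8, -5]

Apply the min-plus product entry-by-entry:
  C[0][0] = min over k of (A[0][0] + B[0][0] = 9 + -3 = 6, A[0][1] + B[1][0] = 10 + 3 = 13, A[0][2] + B[2][0] = -1 + -1 = -2) = -2 (attained at k = 2)
  C[0][1] = min over k of (A[0][0] + B[0][1] = 9 + -2 = 7, A[0][1] + B[1][1] = 10 + -3 = 7, A[0][2] + B[2][1] = -1 + -1 = -2) = -2 (attained at k = 2)
  C[0][2] = min over k of (A[0][0] + B[0][2] = 9 + -2 = 7, A[0][1] + B[1][2] = 10 + 0 = 10, A[0][2] + B[2][2] = -1 + 5 = 4) = 4 (attained at k = 2)
  C[1][0] = min over k of (A[1][0] + B[0][0] = -1 + -3 = -4, A[1][1] + B[1][0] = 1 + 3 = 4, A[1][2] + B[2][0] = 0 + -1 = -1) = -4 (attained at k = 0)
  C[1][1] = min over k of (A[1][0] + B[0][1] = -1 + -2 = -3, A[1][1] + B[1][1] = 1 + -3 = -2, A[1][2] + B[2][1] = 0 + -1 = -1) = -3 (attained at k = 0)
  C[1][2] = min over k of (A[1][0] + B[0][2] = -1 + -2 = -3, A[1][1] + B[1][2] = 1 + 0 = 1, A[1][2] + B[2][2] = 0 + 5 = 5) = -3 (attained at k = 0)
  C[2][0] = min over k of (A[2][0] + B[0][0] = 5 + -3 = 2, A[2][1] + B[1][0] = -5 + 3 = -2, A[2][2] + B[2][0] = -5 + -1 = -6) = -6 (attained at k = 2)
  C[2][1] = min over k of (A[2][0] + B[0][1] = 5 + -2 = 3, A[2][1] + B[1][1] = -5 + -3 = -8, A[2][2] + B[2][1] = -5 + -1 = -6) = -8 (attained at k = 1)
  C[2][2] = min over k of (A[2][0] + B[0][2] = 5 + -2 = 3, A[2][1] + B[1][2] = -5 + 0 = -5, A[2][2] + B[2][2] = -5 + 5 = 0) = -5 (attained at k = 1)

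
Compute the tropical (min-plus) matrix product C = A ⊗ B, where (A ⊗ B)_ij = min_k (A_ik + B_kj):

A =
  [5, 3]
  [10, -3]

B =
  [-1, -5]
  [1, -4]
A ⊗ B =
  [4, -1]
  [-2, -7]

Apply the min-plus product entry-by-entry:
  C[0][0] = min over k of (A[0][0] + B[0][0] = 5 + -1 = 4, A[0][1] + B[1][0] = 3 + 1 = 4) = 4 (attained at k = 0)
  C[0][1] = min over k of (A[0][0] + B[0][1] = 5 + -5 = 0, A[0][1] + B[1][1] = 3 + -4 = -1) = -1 (attained at k = 1)
  C[1][0] = min over k of (A[1][0] + B[0][0] = 10 + -1 = 9, A[1][1] + B[1][0] = -3 + 1 = -2) = -2 (attained at k = 1)
  C[1][1] = min over k of (A[1][0] + B[0][1] = 10 + -5 = 5, A[1][1] + B[1][1] = -3 + -4 = -7) = -7 (attained at k = 1)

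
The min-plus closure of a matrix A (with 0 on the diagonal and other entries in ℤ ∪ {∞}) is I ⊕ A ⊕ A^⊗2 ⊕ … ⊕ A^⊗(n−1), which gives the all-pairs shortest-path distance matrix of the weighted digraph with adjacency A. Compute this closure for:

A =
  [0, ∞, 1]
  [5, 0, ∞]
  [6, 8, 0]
Closure =
  [0, 9, 1]
  [5, 0, 6]
  [6, 8, 0]

This is the Floyd-Warshall all-pairs shortest-path computation. For each intermediate vertex k = 0, 1, …, 2, update dist[i][j] ← min(dist[i][j], dist[i][k] + dist[k][j]). The final matrix gives, for each (i, j), the minimum total weight of any directed path from i to j (possibly empty when i = j).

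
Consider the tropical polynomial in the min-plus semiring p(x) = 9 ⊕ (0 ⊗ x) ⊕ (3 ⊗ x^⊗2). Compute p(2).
p(2) = 2

A tropical monomial a ⊗ x^⊗i evaluates to a + i · x. Evaluating each term at x = 2:
  Term 0 contributes 9 + 0 · 2 = 9
  Term 1 contributes 0 + 1 · 2 = 2
  Term 2 contributes 3 + 2 · 2 = 7
p(2) = ⊕ of these = min[9, 2, 7] = 2.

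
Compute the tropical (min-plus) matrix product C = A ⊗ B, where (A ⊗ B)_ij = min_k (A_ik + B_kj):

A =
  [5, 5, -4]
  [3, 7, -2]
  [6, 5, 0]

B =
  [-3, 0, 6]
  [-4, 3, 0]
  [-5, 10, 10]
A ⊗ B =
  [-9, 5, 5]
  [-7, 3, 7]
  [-5, 6, 5]

Apply the min-plus product entry-by-entry:
  C[0][0] = min over k of (A[0][0] + B[0][0] = 5 + -3 = 2, A[0][1] + B[1][0] = 5 + -4 = 1, A[0][2] + B[2][0] = -4 + -5 = -9) = -9 (attained at k = 2)
  C[0][1] = min over k of (A[0][0] + B[0][1] = 5 + 0 = 5, A[0][1] + B[1][1] = 5 + 3 = 8, A[0][2] + B[2][1] = -4 + 10 = 6) = 5 (attained at k = 0)
  C[0][2] = min over k of (A[0][0] + B[0][2] = 5 + 6 = 11, A[0][1] + B[1][2] = 5 + 0 = 5, A[0][2] + B[2][2] = -4 + 10 = 6) = 5 (attained at k = 1)
  C[1][0] = min over k of (A[1][0] + B[0][0] = 3 + -3 = 0, A[1][1] + B[1][0] = 7 + -4 = 3, A[1][2] + B[2][0] = -2 + -5 = -7) = -7 (attained at k = 2)
  C[1][1] = min over k of (A[1][0] + B[0][1] = 3 + 0 = 3, A[1][1] + B[1][1] = 7 + 3 = 10, A[1][2] + B[2][1] = -2 + 10 = 8) = 3 (attained at k = 0)
  C[1][2] = min over k of (A[1][0] + B[0][2] = 3 + 6 = 9, A[1][1] + B[1][2] = 7 + 0 = 7, A[1][2] + B[2][2] = -2 + 10 = 8) = 7 (attained at k = 1)
  C[2][0] = min over k of (A[2][0] + B[0][0] = 6 + -3 = 3, A[2][1] + B[1][0] = 5 + -4 = 1, A[2][2] + B[2][0] = 0 + -5 = -5) = -5 (attained at k = 2)
  C[2][1] = min over k of (A[2][0] + B[0][1] = 6 + 0 = 6, A[2][1] + B[1][1] = 5 + 3 = 8, A[2][2] + B[2][1] = 0 + 10 = 10) = 6 (attained at k = 0)
  C[2][2] = min over k of (A[2][0] + B[0][2] = 6 + 6 = 12, A[2][1] + B[1][2] = 5 + 0 = 5, A[2][2] + B[2][2] = 0 + 10 = 10) = 5 (attained at k = 1)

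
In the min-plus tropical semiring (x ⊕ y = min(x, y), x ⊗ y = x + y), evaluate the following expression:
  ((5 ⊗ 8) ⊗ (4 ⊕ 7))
((5 ⊗ 8) ⊗ (4 ⊕ 7)) = 17

Expand innermost to outermost. Recall ⊕ takes the minimum of its arguments and ⊗ takes their sum. Working out the expression ((5 ⊗ 8) ⊗ (4 ⊕ 7)) gives 17.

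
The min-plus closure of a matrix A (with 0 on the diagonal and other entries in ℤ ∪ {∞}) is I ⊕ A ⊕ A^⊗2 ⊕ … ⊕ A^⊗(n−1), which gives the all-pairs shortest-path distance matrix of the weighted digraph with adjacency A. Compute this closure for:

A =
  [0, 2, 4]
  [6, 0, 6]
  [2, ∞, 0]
Closure =
  [0, 2, 4]
  [6, 0, 6]
  [2, 4, 0]

This is the Floyd-Warshall all-pairs shortest-path computation. For each intermediate vertex k = 0, 1, …, 2, update dist[i][j] ← min(dist[i][j], dist[i][k] + dist[k][j]). The final matrix gives, for each (i, j), the minimum total weight of any directed path from i to j (possibly empty when i = j).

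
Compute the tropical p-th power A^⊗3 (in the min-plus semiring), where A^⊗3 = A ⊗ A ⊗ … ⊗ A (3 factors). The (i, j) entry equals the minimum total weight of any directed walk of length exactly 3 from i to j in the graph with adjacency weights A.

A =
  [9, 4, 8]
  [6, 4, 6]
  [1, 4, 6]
A^⊗3 =
  [11, 12, 14]
  [11, 11, 14]
  [10, 9, 11]

Each entry (A^⊗3)_ij equals the minimum over all length-3 walks i = v_0 → v_1 → … → v_3 = j of Σ_t A[v_t][v_{t+1}]. For example, for (i, j) = (0, 2) we minimise over 9 possible intermediate vertex sequences; the minimum is 14, attained along the walk 0 → 1 → 1 → 2.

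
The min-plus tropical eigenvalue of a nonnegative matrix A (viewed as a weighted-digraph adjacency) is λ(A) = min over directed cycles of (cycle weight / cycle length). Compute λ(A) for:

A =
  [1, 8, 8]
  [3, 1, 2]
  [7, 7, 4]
λ(A) = 1

Enumerate directed cycles and compute their means (weight / length). Sample:
  cycle 0 → 0: weight = 1, length = 1, mean = 1/1 ≈ 1.000
  cycle 1 → 1: weight = 1, length = 1, mean = 1/1 ≈ 1.000
  cycle 2 → 2: weight = 4, length = 1, mean = 4/1 ≈ 4.000
  cycle 0 → 1 → 0: weight = 11, length = 2, mean = 11/2 ≈ 5.500
  cycle 0 → 2 → 0: weight = 15, length = 2, mean = 15/2 ≈ 7.500
  cycle 1 → 0 → 1: weight = 11, length = 2, mean = 11/2 ≈ 5.500
Minimum mean = 1.000, attained e.g. along the cycle 0 → 0 with weight 1 and length 1. So λ(A) = 1/1 = 1.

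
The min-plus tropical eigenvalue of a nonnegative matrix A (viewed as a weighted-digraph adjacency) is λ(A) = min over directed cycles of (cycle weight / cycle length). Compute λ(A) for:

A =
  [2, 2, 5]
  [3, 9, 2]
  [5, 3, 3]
λ(A) = 2

Enumerate directed cycles and compute their means (weight / length). Sample:
  cycle 0 → 0: weight = 2, length = 1, mean = 2/1 ≈ 2.000
  cycle 1 → 1: weight = 9, length = 1, mean = 9/1 ≈ 9.000
  cycle 2 → 2: weight = 3, length = 1, mean = 3/1 ≈ 3.000
  cycle 0 → 1 → 0: weight = 5, length = 2, mean = 5/2 ≈ 2.500
  cycle 0 → 2 → 0: weight = 10, length = 2, mean = 10/2 ≈ 5.000
  cycle 1 → 0 → 1: weight = 5, length = 2, mean = 5/2 ≈ 2.500
Minimum mean = 2.000, attained e.g. along the cycle 0 → 0 with weight 2 and length 1. So λ(A) = 2/1 = 2.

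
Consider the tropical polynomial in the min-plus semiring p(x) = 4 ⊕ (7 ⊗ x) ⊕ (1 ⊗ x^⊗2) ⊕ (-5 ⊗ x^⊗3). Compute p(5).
p(5) = 4

A tropical monomial a ⊗ x^⊗i evaluates to a + i · x. Evaluating each term at x = 5:
  Term 0 contributes 4 + 0 · 5 = 4
  Term 1 contributes 7 + 1 · 5 = 12
  Term 2 contributes 1 + 2 · 5 = 11
  Term 3 contributes -5 + 3 · 5 = 10
p(5) = ⊕ of these = min[4, 12, 11, 10] = 4.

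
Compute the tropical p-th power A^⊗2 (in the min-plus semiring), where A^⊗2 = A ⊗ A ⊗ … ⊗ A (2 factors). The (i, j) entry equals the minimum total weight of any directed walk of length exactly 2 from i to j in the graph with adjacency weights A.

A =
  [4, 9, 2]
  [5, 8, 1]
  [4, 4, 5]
A^⊗2 =
  [6, 6, 6]
  [5, 5, 6]
  [8, 9, 5]

Each entry (A^⊗2)_ij equals the minimum over all length-2 walks i = v_0 → v_1 → … → v_2 = j of Σ_t A[v_t][v_{t+1}]. For example, for (i, j) = (0, 2) we minimise over 3 possible intermediate vertex sequences; the minimum is 6, attained along the walk 0 → 0 → 2.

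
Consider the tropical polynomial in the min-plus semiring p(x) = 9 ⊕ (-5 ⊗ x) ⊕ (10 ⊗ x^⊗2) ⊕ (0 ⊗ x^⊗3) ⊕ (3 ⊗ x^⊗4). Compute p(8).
p(8) = 3

A tropical monomial a ⊗ x^⊗i evaluates to a + i · x. Evaluating each term at x = 8:
  Term 0 contributes 9 + 0 · 8 = 9
  Term 1 contributes -5 + 1 · 8 = 3
  Term 2 contributes 10 + 2 · 8 = 26
  Term 3 contributes 0 + 3 · 8 = 24
  Term 4 contributes 3 + 4 · 8 = 35
p(8) = ⊕ of these = min[9, 3, 26, 24, 35] = 3.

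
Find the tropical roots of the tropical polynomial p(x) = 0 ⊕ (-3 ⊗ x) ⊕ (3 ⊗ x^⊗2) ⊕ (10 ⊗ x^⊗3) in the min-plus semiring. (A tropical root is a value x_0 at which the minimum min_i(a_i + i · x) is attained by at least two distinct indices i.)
Roots: {-7, -6, 3}

Each tropical root is a break point of the lower envelope of the lines y = a_i + i · x (there are 4 lines, with slopes 0, 1, ..., 3). Only the lines that attain the minimum somewhere contribute to roots; other lines are dominated. Here the surviving (envelope) indices are i = 3, i = 2, i = 1, i = 0.
Intersections between consecutive envelope lines give the roots: for adjacent envelope indices i < j the intersection is x = (a_i − a_j) / (j − i). Reading off the sorted break points: {-7, -6, 3}.
Verification: at each break x_0, at least two indices attain the minimum of min_i(a_i + i · x_0).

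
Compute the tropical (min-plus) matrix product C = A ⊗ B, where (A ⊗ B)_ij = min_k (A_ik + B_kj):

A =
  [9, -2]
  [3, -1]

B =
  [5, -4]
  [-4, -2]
A ⊗ B =
  [-6, -4]
  [-5, -3]

Apply the min-plus product entry-by-entry:
  C[0][0] = min over k of (A[0][0] + B[0][0] = 9 + 5 = 14, A[0][1] + B[1][0] = -2 + -4 = -6) = -6 (attained at k = 1)
  C[0][1] = min over k of (A[0][0] + B[0][1] = 9 + -4 = 5, A[0][1] + B[1][1] = -2 + -2 = -4) = -4 (attained at k = 1)
  C[1][0] = min over k of (A[1][0] + B[0][0] = 3 + 5 = 8, A[1][1] + B[1][0] = -1 + -4 = -5) = -5 (attained at k = 1)
  C[1][1] = min over k of (A[1][0] + B[0][1] = 3 + -4 = -1, A[1][1] + B[1][1] = -1 + -2 = -3) = -3 (attained at k = 1)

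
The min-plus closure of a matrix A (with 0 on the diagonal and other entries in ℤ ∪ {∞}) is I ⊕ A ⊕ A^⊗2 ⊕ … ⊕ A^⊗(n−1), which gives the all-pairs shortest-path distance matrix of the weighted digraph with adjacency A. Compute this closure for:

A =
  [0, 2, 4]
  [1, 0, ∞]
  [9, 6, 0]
Closure =
  [0, 2, 4]
  [1, 0, 5]
  [7, 6, 0]

This is the Floyd-Warshall all-pairs shortest-path computation. For each intermediate vertex k = 0, 1, …, 2, update dist[i][j] ← min(dist[i][j], dist[i][k] + dist[k][j]). The final matrix gives, for each (i, j), the minimum total weight of any directed path from i to j (possibly empty when i = j).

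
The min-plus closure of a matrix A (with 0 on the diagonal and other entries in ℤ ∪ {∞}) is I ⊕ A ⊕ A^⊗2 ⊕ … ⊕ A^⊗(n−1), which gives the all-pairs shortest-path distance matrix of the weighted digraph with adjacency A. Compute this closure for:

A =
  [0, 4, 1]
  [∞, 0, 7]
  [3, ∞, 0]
Closure =
  [0, 4, 1]
  [10, 0, 7]
  [3, 7, 0]

This is the Floyd-Warshall all-pairs shortest-path computation. For each intermediate vertex k = 0, 1, …, 2, update dist[i][j] ← min(dist[i][j], dist[i][k] + dist[k][j]). The final matrix gives, for each (i, j), the minimum total weight of any directed path from i to j (possibly empty when i = j).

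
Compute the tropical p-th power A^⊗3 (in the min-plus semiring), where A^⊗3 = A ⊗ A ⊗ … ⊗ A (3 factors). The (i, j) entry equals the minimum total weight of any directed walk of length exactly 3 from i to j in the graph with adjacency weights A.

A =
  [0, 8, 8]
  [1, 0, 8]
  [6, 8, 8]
A^⊗3 =
  [0, 8, 8]
  [1, 0, 8]
  [6, 8, 14]

Each entry (A^⊗3)_ij equals the minimum over all length-3 walks i = v_0 → v_1 → … → v_3 = j of Σ_t A[v_t][v_{t+1}]. For example, for (i, j) = (0, 2) we minimise over 9 possible intermediate vertex sequences; the minimum is 8, attained along the walk 0 → 0 → 0 → 2.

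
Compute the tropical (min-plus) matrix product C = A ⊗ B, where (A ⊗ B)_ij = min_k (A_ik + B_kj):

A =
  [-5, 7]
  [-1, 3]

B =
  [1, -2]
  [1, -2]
A ⊗ B =
  [-4, -7]
  [0, -3]

Apply the min-plus product entry-by-entry:
  C[0][0] = min over k of (A[0][0] + B[0][0] = -5 + 1 = -4, A[0][1] + B[1][0] = 7 + 1 = 8) = -4 (attained at k = 0)
  C[0][1] = min over k of (A[0][0] + B[0][1] = -5 + -2 = -7, A[0][1] + B[1][1] = 7 + -2 = 5) = -7 (attained at k = 0)
  C[1][0] = min over k of (A[1][0] + B[0][0] = -1 + 1 = 0, A[1][1] + B[1][0] = 3 + 1 = 4) = 0 (attained at k = 0)
  C[1][1] = min over k of (A[1][0] + B[0][1] = -1 + -2 = -3, A[1][1] + B[1][1] = 3 + -2 = 1) = -3 (attained at k = 0)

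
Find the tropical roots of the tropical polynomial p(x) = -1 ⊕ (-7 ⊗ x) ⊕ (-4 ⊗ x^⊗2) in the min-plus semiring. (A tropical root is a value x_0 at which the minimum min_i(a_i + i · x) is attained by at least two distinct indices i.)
Roots: {-3, 6}

Each tropical root is a break point of the lower envelope of the lines y = a_i + i · x (there are 3 lines, with slopes 0, 1, ..., 2). Only the lines that attain the minimum somewhere contribute to roots; other lines are dominated. Here the surviving (envelope) indices are i = 2, i = 1, i = 0.
Intersections between consecutive envelope lines give the roots: for adjacent envelope indices i < j the intersection is x = (a_i − a_j) / (j − i). Reading off the sorted break points: {-3, 6}.
Verification: at each break x_0, at least two indices attain the minimum of min_i(a_i + i · x_0).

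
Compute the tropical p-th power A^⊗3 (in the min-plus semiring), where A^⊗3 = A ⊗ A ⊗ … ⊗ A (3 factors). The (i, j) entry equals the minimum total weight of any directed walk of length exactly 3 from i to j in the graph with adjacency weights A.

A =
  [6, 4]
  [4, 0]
A^⊗3 =
  [8, 4]
  [4, 0]

Each entry (A^⊗3)_ij equals the minimum over all length-3 walks i = v_0 → v_1 → … → v_3 = j of Σ_t A[v_t][v_{t+1}]. For example, for (i, j) = (0, 1) we minimise over 4 possible intermediate vertex sequences; the minimum is 4, attained along the walk 0 → 1 → 1 → 1.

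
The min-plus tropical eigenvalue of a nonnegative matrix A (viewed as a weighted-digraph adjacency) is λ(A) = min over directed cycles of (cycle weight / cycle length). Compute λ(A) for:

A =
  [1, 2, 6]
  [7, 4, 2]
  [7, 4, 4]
λ(A) = 1

Enumerate directed cycles and compute their means (weight / length). Sample:
  cycle 0 → 0: weight = 1, length = 1, mean = 1/1 ≈ 1.000
  cycle 1 → 1: weight = 4, length = 1, mean = 4/1 ≈ 4.000
  cycle 2 → 2: weight = 4, length = 1, mean = 4/1 ≈ 4.000
  cycle 0 → 1 → 0: weight = 9, length = 2, mean = 9/2 ≈ 4.500
  cycle 0 → 2 → 0: weight = 13, length = 2, mean = 13/2 ≈ 6.500
  cycle 1 → 0 → 1: weight = 9, length = 2, mean = 9/2 ≈ 4.500
Minimum mean = 1.000, attained e.g. along the cycle 0 → 0 with weight 1 and length 1. So λ(A) = 1/1 = 1.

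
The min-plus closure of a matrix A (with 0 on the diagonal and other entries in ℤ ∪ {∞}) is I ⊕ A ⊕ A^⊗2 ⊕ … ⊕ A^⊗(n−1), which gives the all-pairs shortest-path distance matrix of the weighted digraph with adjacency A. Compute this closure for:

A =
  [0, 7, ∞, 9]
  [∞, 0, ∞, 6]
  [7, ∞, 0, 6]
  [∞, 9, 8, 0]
Closure =
  [0, 7, 17, 9]
  [21, 0, 14, 6]
  [7, 14, 0, 6]
  [15, 9, 8, 0]

This is the Floyd-Warshall all-pairs shortest-path computation. For each intermediate vertex k = 0, 1, …, 3, update dist[i][j] ← min(dist[i][j], dist[i][k] + dist[k][j]). The final matrix gives, for each (i, j), the minimum total weight of any directed path from i to j (possibly empty when i = j).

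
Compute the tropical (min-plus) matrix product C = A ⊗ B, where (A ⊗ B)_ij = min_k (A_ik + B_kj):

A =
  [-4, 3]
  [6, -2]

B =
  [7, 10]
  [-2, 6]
A ⊗ B =
  [1, 6]
  [-4, 4]

Apply the min-plus product entry-by-entry:
  C[0][0] = min over k of (A[0][0] + B[0][0] = -4 + 7 = 3, A[0][1] + B[1][0] = 3 + -2 = 1) = 1 (attained at k = 1)
  C[0][1] = min over k of (A[0][0] + B[0][1] = -4 + 10 = 6, A[0][1] + B[1][1] = 3 + 6 = 9) = 6 (attained at k = 0)
  C[1][0] = min over k of (A[1][0] + B[0][0] = 6 + 7 = 13, A[1][1] + B[1][0] = -2 + -2 = -4) = -4 (attained at k = 1)
  C[1][1] = min over k of (A[1][0] + B[0][1] = 6 + 10 = 16, A[1][1] + B[1][1] = -2 + 6 = 4) = 4 (attained at k = 1)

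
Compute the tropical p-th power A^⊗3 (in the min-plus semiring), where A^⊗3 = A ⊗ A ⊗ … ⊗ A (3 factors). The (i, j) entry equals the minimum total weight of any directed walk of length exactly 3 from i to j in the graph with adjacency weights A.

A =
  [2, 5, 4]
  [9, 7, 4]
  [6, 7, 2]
A^⊗3 =
  [6, 9, 8]
  [12, 13, 8]
  [10, 11, 6]

Each entry (A^⊗3)_ij equals the minimum over all length-3 walks i = v_0 → v_1 → … → v_3 = j of Σ_t A[v_t][v_{t+1}]. For example, for (i, j) = (0, 2) we minimise over 9 possible intermediate vertex sequences; the minimum is 8, attained along the walk 0 → 0 → 0 → 2.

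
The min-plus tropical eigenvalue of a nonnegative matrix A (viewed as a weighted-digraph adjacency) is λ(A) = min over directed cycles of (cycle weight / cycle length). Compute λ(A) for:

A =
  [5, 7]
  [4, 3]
λ(A) = 3

Enumerate directed cycles and compute their means (weight / length). Sample:
  cycle 0 → 0: weight = 5, length = 1, mean = 5/1 ≈ 5.000
  cycle 1 → 1: weight = 3, length = 1, mean = 3/1 ≈ 3.000
  cycle 0 → 1 → 0: weight = 11, length = 2, mean = 11/2 ≈ 5.500
  cycle 1 → 0 → 1: weight = 11, length = 2, mean = 11/2 ≈ 5.500
Minimum mean = 3.000, attained e.g. along the cycle 1 → 1 with weight 3 and length 1. So λ(A) = 3/1 = 3.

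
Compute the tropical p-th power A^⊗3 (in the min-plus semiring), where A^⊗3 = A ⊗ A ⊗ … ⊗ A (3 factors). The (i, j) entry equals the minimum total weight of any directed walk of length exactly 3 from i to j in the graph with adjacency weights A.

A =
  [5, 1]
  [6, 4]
A^⊗3 =
  [11, 8]
  [13, 11]

Each entry (A^⊗3)_ij equals the minimum over all length-3 walks i = v_0 → v_1 → … → v_3 = j of Σ_t A[v_t][v_{t+1}]. For example, for (i, j) = (0, 1) we minimise over 4 possible intermediate vertex sequences; the minimum is 8, attained along the walk 0 → 1 → 0 → 1.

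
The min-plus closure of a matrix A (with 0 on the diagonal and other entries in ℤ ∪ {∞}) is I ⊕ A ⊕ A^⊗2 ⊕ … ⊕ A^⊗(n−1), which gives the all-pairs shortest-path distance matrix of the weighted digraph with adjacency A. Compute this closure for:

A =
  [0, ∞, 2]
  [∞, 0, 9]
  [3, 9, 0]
Closure =
  [0, 11, 2]
  [12, 0, 9]
  [3, 9, 0]

This is the Floyd-Warshall all-pairs shortest-path computation. For each intermediate vertex k = 0, 1, …, 2, update dist[i][j] ← min(dist[i][j], dist[i][k] + dist[k][j]). The final matrix gives, for each (i, j), the minimum total weight of any directed path from i to j (possibly empty when i = j).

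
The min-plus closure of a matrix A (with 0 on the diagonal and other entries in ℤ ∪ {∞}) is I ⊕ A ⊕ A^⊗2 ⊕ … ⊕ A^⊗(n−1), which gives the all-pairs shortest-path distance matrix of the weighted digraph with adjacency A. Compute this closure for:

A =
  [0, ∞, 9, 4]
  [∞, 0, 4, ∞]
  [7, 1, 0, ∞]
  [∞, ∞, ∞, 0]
Closure =
  [0, 10, 9, 4]
  [11, 0, 4, 15]
  [7, 1, 0, 11]
  [∞, ∞, ∞, 0]

This is the Floyd-Warshall all-pairs shortest-path computation. For each intermediate vertex k = 0, 1, …, 3, update dist[i][j] ← min(dist[i][j], dist[i][k] + dist[k][j]). The final matrix gives, for each (i, j), the minimum total weight of any directed path from i to j (possibly empty when i = j).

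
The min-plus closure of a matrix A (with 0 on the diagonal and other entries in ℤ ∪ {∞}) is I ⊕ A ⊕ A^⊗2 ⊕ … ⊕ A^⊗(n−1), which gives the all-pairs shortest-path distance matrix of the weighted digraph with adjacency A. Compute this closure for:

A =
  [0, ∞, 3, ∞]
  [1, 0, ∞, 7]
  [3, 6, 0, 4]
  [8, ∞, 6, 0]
Closure =
  [0, 9, 3, 7]
  [1, 0, 4, 7]
  [3, 6, 0, 4]
  [8, 12, 6, 0]

This is the Floyd-Warshall all-pairs shortest-path computation. For each intermediate vertex k = 0, 1, …, 3, update dist[i][j] ← min(dist[i][j], dist[i][k] + dist[k][j]). The final matrix gives, for each (i, j), the minimum total weight of any directed path from i to j (possibly empty when i = j).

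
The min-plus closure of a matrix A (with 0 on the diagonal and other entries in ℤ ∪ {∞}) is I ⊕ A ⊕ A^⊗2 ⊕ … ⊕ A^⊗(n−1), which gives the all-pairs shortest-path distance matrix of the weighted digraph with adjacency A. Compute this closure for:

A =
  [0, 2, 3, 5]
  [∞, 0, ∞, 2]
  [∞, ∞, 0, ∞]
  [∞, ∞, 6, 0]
Closure =
  [0, 2, 3, 4]
  [∞, 0, 8, 2]
  [∞, ∞, 0, ∞]
  [∞, ∞, 6, 0]

This is the Floyd-Warshall all-pairs shortest-path computation. For each intermediate vertex k = 0, 1, …, 3, update dist[i][j] ← min(dist[i][j], dist[i][k] + dist[k][j]). The final matrix gives, for each (i, j), the minimum total weight of any directed path from i to j (possibly empty when i = j).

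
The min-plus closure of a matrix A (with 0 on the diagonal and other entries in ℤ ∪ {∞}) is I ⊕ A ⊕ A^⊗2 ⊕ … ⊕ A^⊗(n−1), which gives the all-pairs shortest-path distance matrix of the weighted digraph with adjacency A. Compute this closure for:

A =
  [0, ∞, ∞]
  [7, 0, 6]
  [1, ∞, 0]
Closure =
  [0, ∞, ∞]
  [7, 0, 6]
  [1, ∞, 0]

This is the Floyd-Warshall all-pairs shortest-path computation. For each intermediate vertex k = 0, 1, …, 2, update dist[i][j] ← min(dist[i][j], dist[i][k] + dist[k][j]). The final matrix gives, for each (i, j), the minimum total weight of any directed path from i to j (possibly empty when i = j).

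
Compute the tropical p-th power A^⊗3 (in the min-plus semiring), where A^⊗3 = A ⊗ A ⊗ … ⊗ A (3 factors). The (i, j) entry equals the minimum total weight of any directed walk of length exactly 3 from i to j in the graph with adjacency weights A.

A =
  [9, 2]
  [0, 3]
A^⊗3 =
  [5, 4]
  [2, 5]

Each entry (A^⊗3)_ij equals the minimum over all length-3 walks i = v_0 → v_1 → … → v_3 = j of Σ_t A[v_t][v_{t+1}]. For example, for (i, j) = (0, 1) we minimise over 4 possible intermediate vertex sequences; the minimum is 4, attained along the walk 0 → 1 → 0 → 1.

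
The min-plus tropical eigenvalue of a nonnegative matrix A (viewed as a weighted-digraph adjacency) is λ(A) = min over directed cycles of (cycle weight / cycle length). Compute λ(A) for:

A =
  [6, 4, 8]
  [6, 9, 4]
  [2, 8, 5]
λ(A) = 10/3

Enumerate directed cycles and compute their means (weight / length). Sample:
  cycle 0 → 0: weight = 6, length = 1, mean = 6/1 ≈ 6.000
  cycle 1 → 1: weight = 9, length = 1, mean = 9/1 ≈ 9.000
  cycle 2 → 2: weight = 5, length = 1, mean = 5/1 ≈ 5.000
  cycle 0 → 1 → 0: weight = 10, length = 2, mean = 10/2 ≈ 5.000
  cycle 0 → 2 → 0: weight = 10, length = 2, mean = 10/2 ≈ 5.000
  cycle 1 → 0 → 1: weight = 10, length = 2, mean = 10/2 ≈ 5.000
Minimum mean = 3.333, attained e.g. along the cycle 0 → 1 → 2 → 0 with weight 10 and length 3. So λ(A) = 10/3 = 10/3.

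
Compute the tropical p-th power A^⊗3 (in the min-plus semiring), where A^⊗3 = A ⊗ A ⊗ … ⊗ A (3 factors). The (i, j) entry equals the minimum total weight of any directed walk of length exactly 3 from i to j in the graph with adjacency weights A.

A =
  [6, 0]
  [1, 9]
A^⊗3 =
  [7, 1]
  [2, 7]

Each entry (A^⊗3)_ij equals the minimum over all length-3 walks i = v_0 → v_1 → … → v_3 = j of Σ_t A[v_t][v_{t+1}]. For example, for (i, j) = (0, 1) we minimise over 4 possible intermediate vertex sequences; the minimum is 1, attained along the walk 0 → 1 → 0 → 1.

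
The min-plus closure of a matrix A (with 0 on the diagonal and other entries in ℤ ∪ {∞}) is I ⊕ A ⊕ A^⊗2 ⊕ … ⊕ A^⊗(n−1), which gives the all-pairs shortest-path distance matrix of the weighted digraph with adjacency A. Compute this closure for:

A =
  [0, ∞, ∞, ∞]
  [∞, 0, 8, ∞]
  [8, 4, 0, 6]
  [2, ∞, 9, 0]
Closure =
  [0, ∞, ∞, ∞]
  [16, 0, 8, 14]
  [8, 4, 0, 6]
  [2, 13, 9, 0]

This is the Floyd-Warshall all-pairs shortest-path computation. For each intermediate vertex k = 0, 1, …, 3, update dist[i][j] ← min(dist[i][j], dist[i][k] + dist[k][j]). The final matrix gives, for each (i, j), the minimum total weight of any directed path from i to j (possibly empty when i = j).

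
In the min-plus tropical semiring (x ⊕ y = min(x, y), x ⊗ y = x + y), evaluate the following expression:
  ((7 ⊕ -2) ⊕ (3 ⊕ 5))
((7 ⊕ -2) ⊕ (3 ⊕ 5)) = -2

Expand innermost to outermost. Recall ⊕ takes the minimum of its arguments and ⊗ takes their sum. Working out the expression ((7 ⊕ -2) ⊕ (3 ⊕ 5)) gives -2.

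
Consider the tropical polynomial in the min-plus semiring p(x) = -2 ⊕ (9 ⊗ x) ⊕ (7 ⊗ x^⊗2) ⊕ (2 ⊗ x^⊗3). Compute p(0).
p(0) = -2

A tropical monomial a ⊗ x^⊗i evaluates to a + i · x. Evaluating each term at x = 0:
  Term 0 contributes -2 + 0 · 0 = -2
  Term 1 contributes 9 + 1 · 0 = 9
  Term 2 contributes 7 + 2 · 0 = 7
  Term 3 contributes 2 + 3 · 0 = 2
p(0) = ⊕ of these = min[-2, 9, 7, 2] = -2.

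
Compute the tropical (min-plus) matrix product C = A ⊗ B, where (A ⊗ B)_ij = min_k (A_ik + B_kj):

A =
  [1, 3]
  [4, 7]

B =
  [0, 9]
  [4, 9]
A ⊗ B =
  [1, 10]
  [4, 13]

Apply the min-plus product entry-by-entry:
  C[0][0] = min over k of (A[0][0] + B[0][0] = 1 + 0 = 1, A[0][1] + B[1][0] = 3 + 4 = 7) = 1 (attained at k = 0)
  C[0][1] = min over k of (A[0][0] + B[0][1] = 1 + 9 = 10, A[0][1] + B[1][1] = 3 + 9 = 12) = 10 (attained at k = 0)
  C[1][0] = min over k of (A[1][0] + B[0][0] = 4 + 0 = 4, A[1][1] + B[1][0] = 7 + 4 = 11) = 4 (attained at k = 0)
  C[1][1] = min over k of (A[1][0] + B[0][1] = 4 + 9 = 13, A[1][1] + B[1][1] = 7 + 9 = 16) = 13 (attained at k = 0)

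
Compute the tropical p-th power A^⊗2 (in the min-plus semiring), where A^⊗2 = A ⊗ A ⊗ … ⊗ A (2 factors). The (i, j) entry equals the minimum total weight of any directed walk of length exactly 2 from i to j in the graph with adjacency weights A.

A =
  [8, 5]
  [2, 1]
A^⊗2 =
  [7, 6]
  [3, 2]

Each entry (A^⊗2)_ij equals the minimum over all length-2 walks i = v_0 → v_1 → … → v_2 = j of Σ_t A[v_t][v_{t+1}]. For example, for (i, j) = (0, 1) we minimise over 2 possible intermediate vertex sequences; the minimum is 6, attained along the walk 0 → 1 → 1.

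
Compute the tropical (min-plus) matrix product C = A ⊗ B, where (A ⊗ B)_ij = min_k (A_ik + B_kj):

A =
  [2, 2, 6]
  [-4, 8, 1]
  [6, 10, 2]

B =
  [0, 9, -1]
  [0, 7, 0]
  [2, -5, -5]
A ⊗ B =
  [2, 1, 1]
  [-4, -4, -5]
  [4, -3, -3]

Apply the min-plus product entry-by-entry:
  C[0][0] = min over k of (A[0][0] + B[0][0] = 2 + 0 = 2, A[0][1] + B[1][0] = 2 + 0 = 2, A[0][2] + B[2][0] = 6 + 2 = 8) = 2 (attained at k = 0)
  C[0][1] = min over k of (A[0][0] + B[0][1] = 2 + 9 = 11, A[0][1] + B[1][1] = 2 + 7 = 9, A[0][2] + B[2][1] = 6 + -5 = 1) = 1 (attained at k = 2)
  C[0][2] = min over k of (A[0][0] + B[0][2] = 2 + -1 = 1, A[0][1] + B[1][2] = 2 + 0 = 2, A[0][2] + B[2][2] = 6 + -5 = 1) = 1 (attained at k = 0)
  C[1][0] = min over k of (A[1][0] + B[0][0] = -4 + 0 = -4, A[1][1] + B[1][0] = 8 + 0 = 8, A[1][2] + B[2][0] = 1 + 2 = 3) = -4 (attained at k = 0)
  C[1][1] = min over k of (A[1][0] + B[0][1] = -4 + 9 = 5, A[1][1] + B[1][1] = 8 + 7 = 15, A[1][2] + B[2][1] = 1 + -5 = -4) = -4 (attained at k = 2)
  C[1][2] = min over k of (A[1][0] + B[0][2] = -4 + -1 = -5, A[1][1] + B[1][2] = 8 + 0 = 8, A[1][2] + B[2][2] = 1 + -5 = -4) = -5 (attained at k = 0)
  C[2][0] = min over k of (A[2][0] + B[0][0] = 6 + 0 = 6, A[2][1] + B[1][0] = 10 + 0 = 10, A[2][2] + B[2][0] = 2 + 2 = 4) = 4 (attained at k = 2)
  C[2][1] = min over k of (A[2][0] + B[0][1] = 6 + 9 = 15, A[2][1] + B[1][1] = 10 + 7 = 17, A[2][2] + B[2][1] = 2 + -5 = -3) = -3 (attained at k = 2)
  C[2][2] = min over k of (A[2][0] + B[0][2] = 6 + -1 = 5, A[2][1] + B[1][2] = 10 + 0 = 10, A[2][2] + B[2][2] = 2 + -5 = -3) = -3 (attained at k = 2)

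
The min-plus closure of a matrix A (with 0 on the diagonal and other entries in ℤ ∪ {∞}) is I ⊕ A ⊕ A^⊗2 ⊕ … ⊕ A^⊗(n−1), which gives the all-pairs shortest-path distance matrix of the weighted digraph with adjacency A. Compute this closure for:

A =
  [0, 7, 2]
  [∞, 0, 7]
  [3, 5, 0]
Closure =
  [0, 7, 2]
  [10, 0, 7]
  [3, 5, 0]

This is the Floyd-Warshall all-pairs shortest-path computation. For each intermediate vertex k = 0, 1, …, 2, update dist[i][j] ← min(dist[i][j], dist[i][k] + dist[k][j]). The final matrix gives, for each (i, j), the minimum total weight of any directed path from i to j (possibly empty when i = j).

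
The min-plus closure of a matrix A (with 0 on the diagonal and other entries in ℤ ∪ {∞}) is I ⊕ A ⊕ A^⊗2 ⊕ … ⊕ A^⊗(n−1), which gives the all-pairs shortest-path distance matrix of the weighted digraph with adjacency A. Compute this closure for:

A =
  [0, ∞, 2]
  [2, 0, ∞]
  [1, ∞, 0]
Closure =
  [0, ∞, 2]
  [2, 0, 4]
  [1, ∞, 0]

This is the Floyd-Warshall all-pairs shortest-path computation. For each intermediate vertex k = 0, 1, …, 2, update dist[i][j] ← min(dist[i][j], dist[i][k] + dist[k][j]). The final matrix gives, for each (i, j), the minimum total weight of any directed path from i to j (possibly empty when i = j).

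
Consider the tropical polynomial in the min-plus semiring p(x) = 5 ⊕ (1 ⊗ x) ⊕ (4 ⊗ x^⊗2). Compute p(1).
p(1) = 2

A tropical monomial a ⊗ x^⊗i evaluates to a + i · x. Evaluating each term at x = 1:
  Term 0 contributes 5 + 0 · 1 = 5
  Term 1 contributes 1 + 1 · 1 = 2
  Term 2 contributes 4 + 2 · 1 = 6
p(1) = ⊕ of these = min[5, 2, 6] = 2.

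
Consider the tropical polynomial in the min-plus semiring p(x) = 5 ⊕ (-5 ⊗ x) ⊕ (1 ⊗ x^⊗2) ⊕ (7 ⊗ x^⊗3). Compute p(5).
p(5) = 0

A tropical monomial a ⊗ x^⊗i evaluates to a + i · x. Evaluating each term at x = 5:
  Term 0 contributes 5 + 0 · 5 = 5
  Term 1 contributes -5 + 1 · 5 = 0
  Term 2 contributes 1 + 2 · 5 = 11
  Term 3 contributes 7 + 3 · 5 = 22
p(5) = ⊕ of these = min[5, 0, 11, 22] = 0.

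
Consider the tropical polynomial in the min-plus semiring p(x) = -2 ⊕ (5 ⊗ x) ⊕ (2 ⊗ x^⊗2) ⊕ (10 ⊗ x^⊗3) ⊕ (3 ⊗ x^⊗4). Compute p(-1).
p(-1) = -2

A tropical monomial a ⊗ x^⊗i evaluates to a + i · x. Evaluating each term at x = -1:
  Term 0 contributes -2 + 0 · -1 = -2
  Term 1 contributes 5 + 1 · -1 = 4
  Term 2 contributes 2 + 2 · -1 = 0
  Term 3 contributes 10 + 3 · -1 = 7
  Term 4 contributes 3 + 4 · -1 = -1
p(-1) = ⊕ of these = min[-2, 4, 0, 7, -1] = -2.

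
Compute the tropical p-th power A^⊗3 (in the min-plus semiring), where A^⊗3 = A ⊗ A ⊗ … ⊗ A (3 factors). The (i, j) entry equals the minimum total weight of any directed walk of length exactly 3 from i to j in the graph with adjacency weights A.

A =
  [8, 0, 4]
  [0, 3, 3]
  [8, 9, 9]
A^⊗3 =
  [3, 0, 4]
  [0, 3, 3]
  [8, 9, 11]

Each entry (A^⊗3)_ij equals the minimum over all length-3 walks i = v_0 → v_1 → … → v_3 = j of Σ_t A[v_t][v_{t+1}]. For example, for (i, j) = (0, 2) we minimise over 9 possible intermediate vertex sequences; the minimum is 4, attained along the walk 0 → 1 → 0 → 2.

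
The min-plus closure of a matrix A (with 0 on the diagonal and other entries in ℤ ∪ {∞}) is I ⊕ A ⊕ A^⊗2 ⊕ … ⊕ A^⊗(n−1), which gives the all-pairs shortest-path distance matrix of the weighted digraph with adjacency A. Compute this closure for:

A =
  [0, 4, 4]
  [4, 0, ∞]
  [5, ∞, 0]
Closure =
  [0, 4, 4]
  [4, 0, 8]
  [5, 9, 0]

This is the Floyd-Warshall all-pairs shortest-path computation. For each intermediate vertex k = 0, 1, …, 2, update dist[i][j] ← min(dist[i][j], dist[i][k] + dist[k][j]). The final matrix gives, for each (i, j), the minimum total weight of any directed path from i to j (possibly empty when i = j).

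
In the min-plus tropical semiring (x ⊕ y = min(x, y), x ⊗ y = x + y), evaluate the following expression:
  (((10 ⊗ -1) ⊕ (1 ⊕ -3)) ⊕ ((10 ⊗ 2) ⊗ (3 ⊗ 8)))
(((10 ⊗ -1) ⊕ (1 ⊕ -3)) ⊕ ((10 ⊗ 2) ⊗ (3 ⊗ 8))) = -3

Expand innermost to outermost. Recall ⊕ takes the minimum of its arguments and ⊗ takes their sum. Working out the expression (((10 ⊗ -1) ⊕ (1 ⊕ -3)) ⊕ ((10 ⊗ 2) ⊗ (3 ⊗ 8))) gives -3.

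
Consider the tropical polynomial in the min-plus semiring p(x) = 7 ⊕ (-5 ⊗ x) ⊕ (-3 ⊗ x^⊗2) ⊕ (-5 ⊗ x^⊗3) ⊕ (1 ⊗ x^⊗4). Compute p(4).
p(4) = -1

A tropical monomial a ⊗ x^⊗i evaluates to a + i · x. Evaluating each term at x = 4:
  Term 0 contributes 7 + 0 · 4 = 7
  Term 1 contributes -5 + 1 · 4 = -1
  Term 2 contributes -3 + 2 · 4 = 5
  Term 3 contributes -5 + 3 · 4 = 7
  Term 4 contributes 1 + 4 · 4 = 17
p(4) = ⊕ of these = min[7, -1, 5, 7, 17] = -1.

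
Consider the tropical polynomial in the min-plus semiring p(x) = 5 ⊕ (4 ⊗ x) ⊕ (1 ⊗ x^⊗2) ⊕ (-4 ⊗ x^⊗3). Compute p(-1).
p(-1) = -7

A tropical monomial a ⊗ x^⊗i evaluates to a + i · x. Evaluating each term at x = -1:
  Term 0 contributes 5 + 0 · -1 = 5
  Term 1 contributes 4 + 1 · -1 = 3
  Term 2 contributes 1 + 2 · -1 = -1
  Term 3 contributes -4 + 3 · -1 = -7
p(-1) = ⊕ of these = min[5, 3, -1, -7] = -7.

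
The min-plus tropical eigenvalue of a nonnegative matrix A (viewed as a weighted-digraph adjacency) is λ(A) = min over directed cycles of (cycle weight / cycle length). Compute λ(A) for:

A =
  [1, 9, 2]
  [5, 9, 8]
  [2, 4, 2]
λ(A) = 1

Enumerate directed cycles and compute their means (weight / length). Sample:
  cycle 0 → 0: weight = 1, length = 1, mean = 1/1 ≈ 1.000
  cycle 1 → 1: weight = 9, length = 1, mean = 9/1 ≈ 9.000
  cycle 2 → 2: weight = 2, length = 1, mean = 2/1 ≈ 2.000
  cycle 0 → 1 → 0: weight = 14, length = 2, mean = 14/2 ≈ 7.000
  cycle 0 → 2 → 0: weight = 4, length = 2, mean = 4/2 ≈ 2.000
  cycle 1 → 0 → 1: weight = 14, length = 2, mean = 14/2 ≈ 7.000
Minimum mean = 1.000, attained e.g. along the cycle 0 → 0 with weight 1 and length 1. So λ(A) = 1/1 = 1.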